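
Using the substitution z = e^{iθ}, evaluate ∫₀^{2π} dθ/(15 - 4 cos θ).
2*sqrt(209)*pi/209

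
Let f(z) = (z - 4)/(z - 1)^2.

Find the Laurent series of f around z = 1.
Put w = z - (1), i.e. z = w + 1. The denominator is w^2, so it suffices to rewrite the numerator in powers of w.

P(z) = z - 4
P(w + 1) = -3 + w

Dividing each term by w^2:
  f = -3/w^2 + 1/w

Substituting back w = z - 1:
  f(z) = -3/(z - 1)^2 + 1/(z - 1)

The series is finite because the numerator is a polynomial; the negative powers form the principal part, and the coefficient of 1/(z - 1) gives Res(f, 1) = 1.

Final answer: -3/(z - 1)^2 + 1/(z - 1)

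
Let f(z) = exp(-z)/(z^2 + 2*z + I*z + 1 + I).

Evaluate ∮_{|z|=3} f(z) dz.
By the residue theorem, ∮_C f(z) dz = 2πi · (sum of the residues of f at the poles inside |z| = 3).

The denominator factors as (z + 1)*(z + 1 + I), so the singularities of f are simple poles at z = -1, z = -1 - I.
  |-1|² = 1 < 9 = 3², so this pole is inside the contour.
  |-1 - I|² = 2 < 9 = 3², so this pole is inside the contour.

With P(z) = exp(-z) and Q(z) = z^2 + 2*z + I*z + 1 + I, each pole is simple, so Res(f, z₀) = P(z₀)/Q'(z₀) with Q'(z) = 2*z + 2 + I.
  Res(f, -1) = P(-1)/Q'(-1) = (exp(1))/(I) = -exp(1)*I
  Res(f, -1 - I) = P(-1 - I)/Q'(-1 - I) = (exp(1 + I))/(-I) = I*exp(1 + I)

Sum of residues inside C: -exp(1)*I + I*exp(1 + I)
∮_C f(z) dz = 2πi · (-exp(1)*I + I*exp(1 + I)) = 2*exp(1)*pi - 2*pi*exp(1 + I)

Final answer: 2*exp(1)*pi - 2*pi*exp(1 + I)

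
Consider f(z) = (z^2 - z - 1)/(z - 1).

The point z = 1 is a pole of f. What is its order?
Factor the denominator:
  z - 1 = (z - 1)

The numerator P(z) = z^2 - z - 1 has P(1) = -1 ≠ 0, so no factor of (z - 1) cancels.
Near z = 1 we can therefore write f(z) = g(z)/(z - 1) with g analytic at 1 and g(1) ≠ 0 (g is just the numerator).

Hence z = 1 is a pole of order 1.

Final answer: 1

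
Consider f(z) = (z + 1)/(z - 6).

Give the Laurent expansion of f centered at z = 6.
Put w = z - (6), i.e. z = w + 6. The denominator is w, so it suffices to rewrite the numerator in powers of w.

P(z) = z + 1
P(w + 6) = 7 + w

Dividing each term by w:
  f = 7/w + 1

Substituting back w = z - 6:
  f(z) = 7/(z - 6) + 1

The series is finite because the numerator is a polynomial; the negative powers form the principal part, and the coefficient of 1/(z - 6) gives Res(f, 6) = 7.

Final answer: 7/(z - 6) + 1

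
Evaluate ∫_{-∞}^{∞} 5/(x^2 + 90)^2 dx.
sqrt(10)*pi/1080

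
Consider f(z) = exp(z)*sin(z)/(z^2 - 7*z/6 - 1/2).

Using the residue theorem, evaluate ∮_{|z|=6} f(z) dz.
By the residue theorem, ∮_C f(z) dz = 2πi · (sum of the residues of f at the poles inside |z| = 6).

The denominator factors as (z + 1/3)*(z - 3/2), so the singularities of f are simple poles at z = -1/3, z = 3/2.
  |-1/3|² = 1/9 < 36 = 6², so this pole is inside the contour.
  |3/2|² = 9/4 < 36 = 6², so this pole is inside the contour.

With P(z) = exp(z)*sin(z) and Q(z) = z^2 - 7*z/6 - 1/2, each pole is simple, so Res(f, z₀) = P(z₀)/Q'(z₀) with Q'(z) = 2*z - 7/6.
  Res(f, -1/3) = P(-1/3)/Q'(-1/3) = (-exp(-1/3)*sin(1/3))/(-11/6) = 6*exp(-1/3)*sin(1/3)/11
  Res(f, 3/2) = P(3/2)/Q'(3/2) = (exp(3/2)*sin(3/2))/(11/6) = 6*exp(3/2)*sin(3/2)/11

Sum of residues inside C: 6*exp(-1/3)*sin(1/3)/11 + 6*exp(3/2)*sin(3/2)/11
∮_C f(z) dz = 2πi · (6*exp(-1/3)*sin(1/3)/11 + 6*exp(3/2)*sin(3/2)/11) = 12*I*pi*exp(-1/3)*sin(1/3)/11 + 12*I*pi*exp(3/2)*sin(3/2)/11

Final answer: 12*I*pi*exp(-1/3)*sin(1/3)/11 + 12*I*pi*exp(3/2)*sin(3/2)/11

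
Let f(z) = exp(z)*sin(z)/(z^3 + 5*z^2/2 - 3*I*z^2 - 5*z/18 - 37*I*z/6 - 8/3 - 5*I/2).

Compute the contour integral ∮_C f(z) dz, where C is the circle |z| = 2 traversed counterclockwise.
pi*(378/305 - 234*I/305)*exp(-2/3 + I)*sin(2/3 - I) + pi*(-7344/11773 + 2664*I/11773)*exp(-3/2)*sin(3/2)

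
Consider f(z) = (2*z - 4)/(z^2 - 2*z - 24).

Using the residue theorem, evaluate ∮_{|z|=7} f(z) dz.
By the residue theorem, ∮_C f(z) dz = 2πi · (sum of the residues of f at the poles inside |z| = 7).

The denominator factors as (z - 6)*(z + 4), so the singularities of f are simple poles at z = 6, z = -4.
  |6|² = 36 < 49 = 7², so this pole is inside the contour.
  |-4|² = 16 < 49 = 7², so this pole is inside the contour.

With P(z) = 2*z - 4 and Q(z) = z^2 - 2*z - 24, each pole is simple, so Res(f, z₀) = P(z₀)/Q'(z₀) with Q'(z) = 2*z - 2.
  Res(f, 6) = P(6)/Q'(6) = (8)/(10) = 4/5
  Res(f, -4) = P(-4)/Q'(-4) = (-12)/(-10) = 6/5

Sum of residues inside C: 2
∮_C f(z) dz = 2πi · (2) = 4*I*pi

Final answer: 4*I*pi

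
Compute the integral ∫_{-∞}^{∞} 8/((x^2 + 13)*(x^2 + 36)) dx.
Let f(z) = 8/((z^2 + 13)*(z^2 + 36)). The denominator has no real zeros and deg Q - deg P = 4 ≥ 2, so the integral of f over the upper semicircle |z| = R tends to 0 as R → ∞. Closing the contour in the upper half-plane,
  ∫_{-∞}^{∞} f(x) dx = 2πi · Σ Res(f, z_k)  over the poles with Im z_k > 0.

Zeros of the denominator: z^2 + 36 = 0 gives z = ±6*I; z^2 + 13 = 0 gives z = ±sqrt(13)*I.
Upper half-plane: z = 6*I, z = sqrt(13)*I (simple).

Each pole is a simple zero of Q(z) = z^4 + 49*z^2 + 468, so Res(f, z₀) = P(z₀)/Q'(z₀) with P(z) = 8, Q'(z) = 4*z^3 + 98*z:
  Res(f, 6*I) = (8)/(-276*I) = 2*I/69
  Res(f, sqrt(13)*I) = (8)/(46*sqrt(13)*I) = -4*sqrt(13)*I/299

Sum of residues: 2*I*(13 - 6*sqrt(13))/897
∫_{-∞}^{∞} f(x) dx = 2πi · (2*I*(13 - 6*sqrt(13))/897) = 4*pi*(-13 + 6*sqrt(13))/897

Final answer: 4*pi*(-13 + 6*sqrt(13))/897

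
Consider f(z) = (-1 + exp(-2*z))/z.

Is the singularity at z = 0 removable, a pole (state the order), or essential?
Let u = z. The exponent is -2*z = -2u, so
  f = (e^(-2u) - 1)/u = ((-2u) + (-2u)^2/2 + (-2u)^3/6 + ...)/u = -2 + (2)*u + (-4/3)*u^2 + ...
The Laurent expansion about u = 0 has no negative powers; equivalently lim_{z→0} f(z) = -2 exists and is finite.
So the singularity is removable.

Final answer: removable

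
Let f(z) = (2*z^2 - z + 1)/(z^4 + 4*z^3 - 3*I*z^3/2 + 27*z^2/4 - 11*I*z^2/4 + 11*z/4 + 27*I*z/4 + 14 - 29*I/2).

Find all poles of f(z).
The singularities of f are the zeros of the denominator. Factoring,
  z^4 + 4*z^3 - 3*I*z^3/2 + 27*z^2/4 - 11*I*z^2/4 + 11*z/4 + 27*I*z/4 + 14 - 29*I/2 = (z + 2 - 3*I)*(z - 1/2 - I)*(z + 3 + I)*(z - 1/2 + 3*I/2)
so the candidates are z = -2 + 3*I, z = 1/2 + I, z = -3 - I, z = 1/2 - 3*I/2.

Check the numerator P(z) = 2*z^2 - z + 1 at each one:
  P(-2 + 3*I) = -7 - 27*I ≠ 0, so z = -2 + 3*I is a (simple) pole.
  P(1/2 + I) = -1 + I ≠ 0, so z = 1/2 + I is a (simple) pole.
  P(-3 - I) = 20 + 13*I ≠ 0, so z = -3 - I is a (simple) pole.
  P(1/2 - 3*I/2) = -7/2 - 3*I/2 ≠ 0, so z = 1/2 - 3*I/2 is a (simple) pole.

Poles of f: {-3 - I, -2 + 3*I, 1/2 - 3*I/2, 1/2 + I}

Final answer: {-3 - I, -2 + 3*I, 1/2 - 3*I/2, 1/2 + I}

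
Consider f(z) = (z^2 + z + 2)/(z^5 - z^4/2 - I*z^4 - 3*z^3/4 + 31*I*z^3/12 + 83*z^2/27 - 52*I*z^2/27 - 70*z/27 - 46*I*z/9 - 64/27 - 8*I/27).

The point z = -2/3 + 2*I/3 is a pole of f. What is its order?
3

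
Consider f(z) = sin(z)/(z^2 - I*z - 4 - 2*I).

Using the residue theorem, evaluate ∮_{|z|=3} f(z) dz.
pi*(2/17 + 8*I/17)*sin(2) + pi*(2/17 + 8*I/17)*sin(2 + I)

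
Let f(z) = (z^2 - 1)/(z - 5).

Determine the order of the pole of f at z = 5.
Factor the denominator:
  z - 5 = (z - 5)

The numerator P(z) = z^2 - 1 has P(5) = 24 ≠ 0, so no factor of (z - 5) cancels.
Near z = 5 we can therefore write f(z) = g(z)/(z - 5) with g analytic at 5 and g(5) ≠ 0 (g is just the numerator).

Hence z = 5 is a pole of order 1.

Final answer: 1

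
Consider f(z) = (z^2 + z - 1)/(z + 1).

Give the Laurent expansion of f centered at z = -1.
Put w = z - (-1), i.e. z = w - 1. The denominator is w, so it suffices to rewrite the numerator in powers of w.

P(z) = z^2 + z - 1
P(w - 1) = -1 - w + w^2

Dividing each term by w:
  f = -1/w - 1 + w

Substituting back w = z + 1:
  f(z) = -1/(z + 1) - 1 + (z + 1)

The series is finite because the numerator is a polynomial; the negative powers form the principal part, and the coefficient of 1/(z + 1) gives Res(f, -1) = -1.

Final answer: -1/(z + 1) - 1 + (z + 1)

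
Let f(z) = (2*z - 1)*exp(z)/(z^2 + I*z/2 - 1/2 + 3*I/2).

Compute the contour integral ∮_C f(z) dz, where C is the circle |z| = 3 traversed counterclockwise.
By the residue theorem, ∮_C f(z) dz = 2πi · (sum of the residues of f at the poles inside |z| = 3).

The denominator factors as (z - 1 + I)*(z + 1 - I/2), so the singularities of f are simple poles at z = 1 - I, z = -1 + I/2.
  |1 - I|² = 2 < 9 = 3², so this pole is inside the contour.
  |-1 + I/2|² = 5/4 < 9 = 3², so this pole is inside the contour.

With P(z) = (2*z - 1)*exp(z) and Q(z) = z^2 + I*z/2 - 1/2 + 3*I/2, each pole is simple, so Res(f, z₀) = P(z₀)/Q'(z₀) with Q'(z) = 2*z + I/2.
  Res(f, 1 - I) = P(1 - I)/Q'(1 - I) = ((1 - 2*I)*exp(1 - I))/(2 - 3*I/2) = (4/5 - 2*I/5)*exp(1 - I)
  Res(f, -1 + I/2) = P(-1 + I/2)/Q'(-1 + I/2) = ((-3 + I)*exp(-1 + I/2))/(-2 + 3*I/2) = (6/5 + 2*I/5)*exp(-1 + I/2)

Sum of residues inside C: (4/5 - 2*I/5)*exp(1 - I) + (6/5 + 2*I/5)*exp(-1 + I/2)
∮_C f(z) dz = 2πi · ((4/5 - 2*I/5)*exp(1 - I) + (6/5 + 2*I/5)*exp(-1 + I/2)) = pi*(4/5 + 8*I/5)*exp(1 - I) + pi*(-4/5 + 12*I/5)*exp(-1 + I/2)

Final answer: pi*(4/5 + 8*I/5)*exp(1 - I) + pi*(-4/5 + 12*I/5)*exp(-1 + I/2)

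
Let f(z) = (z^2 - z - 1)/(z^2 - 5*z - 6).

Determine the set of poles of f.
The singularities of f are the zeros of the denominator. Factoring,
  z^2 - 5*z - 6 = (z - 6)*(z + 1)
so the candidates are z = 6, z = -1.

Check the numerator P(z) = z^2 - z - 1 at each one:
  P(6) = 29 ≠ 0, so z = 6 is a (simple) pole.
  P(-1) = 1 ≠ 0, so z = -1 is a (simple) pole.

Poles of f: {-1, 6}

Final answer: {-1, 6}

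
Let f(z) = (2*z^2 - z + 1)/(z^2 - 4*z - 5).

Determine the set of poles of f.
The singularities of f are the zeros of the denominator. Factoring,
  z^2 - 4*z - 5 = (z + 1)*(z - 5)
so the candidates are z = -1, z = 5.

Check the numerator P(z) = 2*z^2 - z + 1 at each one:
  P(-1) = 4 ≠ 0, so z = -1 is a (simple) pole.
  P(5) = 46 ≠ 0, so z = 5 is a (simple) pole.

Poles of f: {-1, 5}

Final answer: {-1, 5}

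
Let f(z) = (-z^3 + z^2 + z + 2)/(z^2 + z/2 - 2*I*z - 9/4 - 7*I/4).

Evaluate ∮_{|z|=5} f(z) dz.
By the residue theorem, ∮_C f(z) dz = 2πi · (sum of the residues of f at the poles inside |z| = 5).

The denominator factors as (z + 3/2 - I/2)*(z - 1 - 3*I/2), so the singularities of f are simple poles at z = -3/2 + I/2, z = 1 + 3*I/2.
  |-3/2 + I/2|² = 5/2 < 25 = 5², so this pole is inside the contour.
  |1 + 3*I/2|² = 13/4 < 25 = 5², so this pole is inside the contour.

With P(z) = -z^3 + z^2 + z + 2 and Q(z) = z^2 + z/2 - 2*I*z - 9/4 - 7*I/4, each pole is simple, so Res(f, z₀) = P(z₀)/Q'(z₀) with Q'(z) = 2*z + 1/2 - 2*I.
  Res(f, -3/2 + I/2) = P(-3/2 + I/2)/Q'(-3/2 + I/2) = (19/4 - 17*I/4)/(-5/2 - I) = -61/58 + 123*I/58
  Res(f, 1 + 3*I/2) = P(1 + 3*I/2)/Q'(1 + 3*I/2) = (15/2 + 27*I/8)/(5/2 + I) = 177/58 + 15*I/116

Sum of residues inside C: 2 + 9*I/4
∮_C f(z) dz = 2πi · (2 + 9*I/4) = pi*(-9/2 + 4*I)

Final answer: pi*(-9/2 + 4*I)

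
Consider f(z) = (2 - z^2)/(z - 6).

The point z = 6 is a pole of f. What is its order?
Factor the denominator:
  z - 6 = (z - 6)

The numerator P(z) = 2 - z^2 has P(6) = -34 ≠ 0, so no factor of (z - 6) cancels.
Near z = 6 we can therefore write f(z) = g(z)/(z - 6) with g analytic at 6 and g(6) ≠ 0 (g is just the numerator).

Hence z = 6 is a pole of order 1.

Final answer: 1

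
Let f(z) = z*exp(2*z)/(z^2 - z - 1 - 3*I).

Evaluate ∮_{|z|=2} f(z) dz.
By the residue theorem, ∮_C f(z) dz = 2πi · (sum of the residues of f at the poles inside |z| = 2).

The denominator factors as (z - 2 - I)*(z + 1 + I), so the singularities of f are simple poles at z = 2 + I, z = -1 - I.
  |2 + I|² = 5 > 4 = 2², so this pole is outside the contour.
  |-1 - I|² = 2 < 4 = 2², so this pole is inside the contour.

With P(z) = z*exp(2*z) and Q(z) = z^2 - z - 1 - 3*I, each pole is simple, so Res(f, z₀) = P(z₀)/Q'(z₀) with Q'(z) = 2*z - 1.
  Res(f, -1 - I) = P(-1 - I)/Q'(-1 - I) = ((-1 - I)*exp(-2 - 2*I))/(-3 - 2*I) = (5/13 + I/13)*exp(-2 - 2*I)

∮_C f(z) dz = 2πi · ((5/13 + I/13)*exp(-2 - 2*I)) = pi*(-2/13 + 10*I/13)*exp(-2 - 2*I)

Final answer: pi*(-2/13 + 10*I/13)*exp(-2 - 2*I)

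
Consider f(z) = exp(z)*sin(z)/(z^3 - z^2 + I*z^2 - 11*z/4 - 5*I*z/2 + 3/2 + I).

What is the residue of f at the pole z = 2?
(28/159 - 8*I/159)*exp(2)*sin(2)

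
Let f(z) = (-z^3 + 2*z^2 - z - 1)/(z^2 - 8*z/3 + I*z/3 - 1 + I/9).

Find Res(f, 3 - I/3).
Write f(z) = P(z)/Q(z) with P(z) = -z^3 + 2*z^2 - z - 1 and Q(z) = z^2 - 8*z/3 + I*z/3 - 1 + I/9.
The denominator factors as Q(z) = (z + 1/3)*(z - 3 + I/3), so z = 3 - I/3 is a simple zero of Q and P is analytic there; z = 3 - I/3 is therefore a simple pole and
  Res(f, z₀) = P(z₀)/Q'(z₀).

Q'(z) = 2*z - 8/3 + I/3, so Q'(3 - I/3) = 10/3 - I/3.
P(3 - I/3) = -110/9 + 143*I/27.

Res(f, 3 - I/3) = (-110/9 + 143*I/27)/(10/3 - I/3) = -3443/909 + 1100*I/909

Final answer: -3443/909 + 1100*I/909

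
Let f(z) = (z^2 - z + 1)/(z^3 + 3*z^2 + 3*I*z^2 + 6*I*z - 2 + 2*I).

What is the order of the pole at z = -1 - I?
Factor the denominator:
  z^3 + 3*z^2 + 3*I*z^2 + 6*I*z - 2 + 2*I = (z + 1 + I)^3

The numerator P(z) = z^2 - z + 1 has P(-1 - I) = 2 + 3*I ≠ 0, so no factor of (z + 1 + I) cancels.
Near z = -1 - I we can therefore write f(z) = g(z)/(z + 1 + I)^3 with g analytic at -1 - I and g(-1 - I) ≠ 0 (g is just the numerator).

Hence z = -1 - I is a pole of order 3.

Final answer: 3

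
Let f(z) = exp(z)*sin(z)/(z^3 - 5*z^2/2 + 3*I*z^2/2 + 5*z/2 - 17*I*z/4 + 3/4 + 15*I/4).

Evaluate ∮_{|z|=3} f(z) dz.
pi*(4/85 - 52*I/85)*exp(-3*I/2)*sinh(3/2) + pi*(4/17 - 4*I/17)*exp(3/2 + I)*sin(3/2 + I) + pi*(-72/85 + 16*I/85)*exp(1 - I)*sin(1 - I)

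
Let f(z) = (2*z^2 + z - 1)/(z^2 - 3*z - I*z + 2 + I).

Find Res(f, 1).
Write f(z) = P(z)/Q(z) with P(z) = 2*z^2 + z - 1 and Q(z) = z^2 - 3*z - I*z + 2 + I.
The denominator factors as Q(z) = (z - 2 - I)*(z - 1), so z = 1 is a simple zero of Q and P is analytic there; z = 1 is therefore a simple pole and
  Res(f, z₀) = P(z₀)/Q'(z₀).

Q'(z) = 2*z - 3 - I, so Q'(1) = -1 - I.
P(1) = 2.

Res(f, 1) = (2)/(-1 - I) = -1 + I

Final answer: -1 + I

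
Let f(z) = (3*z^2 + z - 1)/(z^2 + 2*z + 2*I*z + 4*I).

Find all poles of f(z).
The singularities of f are the zeros of the denominator. Factoring,
  z^2 + 2*z + 2*I*z + 4*I = (z + 2*I)*(z + 2)
so the candidates are z = -2*I, z = -2.

Check the numerator P(z) = 3*z^2 + z - 1 at each one:
  P(-2*I) = -13 - 2*I ≠ 0, so z = -2*I is a (simple) pole.
  P(-2) = 9 ≠ 0, so z = -2 is a (simple) pole.

Poles of f: {-2, -2*I}

Final answer: {-2, -2*I}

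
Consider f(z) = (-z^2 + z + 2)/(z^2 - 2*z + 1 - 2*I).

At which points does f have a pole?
The singularities of f are the zeros of the denominator. Factoring,
  z^2 - 2*z + 1 - 2*I = (z + I)*(z - 2 - I)
so the candidates are z = -I, z = 2 + I.

Check the numerator P(z) = -z^2 + z + 2 at each one:
  P(-I) = 3 - I ≠ 0, so z = -I is a (simple) pole.
  P(2 + I) = 1 - 3*I ≠ 0, so z = 2 + I is a (simple) pole.

Poles of f: {-I, 2 + I}

Final answer: {-I, 2 + I}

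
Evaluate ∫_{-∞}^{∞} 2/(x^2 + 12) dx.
sqrt(3)*pi/3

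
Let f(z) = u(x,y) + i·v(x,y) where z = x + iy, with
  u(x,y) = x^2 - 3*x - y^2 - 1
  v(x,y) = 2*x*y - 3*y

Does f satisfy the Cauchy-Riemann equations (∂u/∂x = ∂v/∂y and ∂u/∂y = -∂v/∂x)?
∂u/∂x = 2*x - 3
∂v/∂y = 2*x - 3
∂u/∂y = -2*y
∂v/∂x = 2*y
∂u/∂x = ∂v/∂y and ∂u/∂y = -∂v/∂x hold identically; f is analytic.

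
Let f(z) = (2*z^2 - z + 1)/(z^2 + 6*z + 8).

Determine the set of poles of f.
{-4, -2}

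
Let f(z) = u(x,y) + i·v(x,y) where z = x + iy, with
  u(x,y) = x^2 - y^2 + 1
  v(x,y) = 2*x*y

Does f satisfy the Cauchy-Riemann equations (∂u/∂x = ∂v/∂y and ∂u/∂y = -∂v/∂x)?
∂u/∂x = 2*x
∂v/∂y = 2*x
∂u/∂y = -2*y
∂v/∂x = 2*y
∂u/∂x = ∂v/∂y and ∂u/∂y = -∂v/∂x hold identically; f is analytic.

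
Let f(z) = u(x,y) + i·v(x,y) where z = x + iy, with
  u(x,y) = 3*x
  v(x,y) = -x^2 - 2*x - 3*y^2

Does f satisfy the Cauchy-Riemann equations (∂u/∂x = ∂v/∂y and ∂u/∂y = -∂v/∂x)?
∂u/∂x = 3
∂v/∂y = -6*y
∂u/∂y = 0
∂v/∂x = -2*x - 2
∂u/∂x ≠ ∂v/∂y and ∂u/∂y ≠ -∂v/∂x; the Cauchy-Riemann equations are not satisfied, so f is not analytic.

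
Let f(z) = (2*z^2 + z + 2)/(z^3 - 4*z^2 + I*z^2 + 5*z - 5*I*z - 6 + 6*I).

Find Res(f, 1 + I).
Write f(z) = P(z)/Q(z) with P(z) = 2*z^2 + z + 2 and Q(z) = z^3 - 4*z^2 + I*z^2 + 5*z - 5*I*z - 6 + 6*I.
The denominator factors as Q(z) = (z - 3)*(z + 2*I)*(z - 1 - I), so z = 1 + I is a simple zero of Q and P is analytic there; z = 1 + I is therefore a simple pole and
  Res(f, z₀) = P(z₀)/Q'(z₀).

Q'(z) = 3*z^2 - 8*z + 2*I*z + 5 - 5*I, so Q'(1 + I) = -5 - 5*I.
P(1 + I) = 3 + 5*I.

Res(f, 1 + I) = (3 + 5*I)/(-5 - 5*I) = -4/5 - I/5

Final answer: -4/5 - I/5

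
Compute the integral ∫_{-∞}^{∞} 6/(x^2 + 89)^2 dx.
Let f(z) = 6/(z^2 + 89)^2. The denominator has no real zeros and deg Q - deg P = 4 ≥ 2, so the integral of f over the upper semicircle |z| = R tends to 0 as R → ∞. Closing the contour in the upper half-plane,
  ∫_{-∞}^{∞} f(x) dx = 2πi · Σ Res(f, z_k)  over the poles with Im z_k > 0.

Zeros of the denominator: z^2 + 89 = 0 gives z = ±sqrt(89)*I.
Upper half-plane: z = sqrt(89)*I (a pole of order 2).

Write f(z) = g(z)/(z - sqrt(89)*I)^2 with g(z) = 6/(z + sqrt(89)*I)^2. For a double pole, Res(f, z₀) = g'(z₀):
  g'(z) = -12/(z + sqrt(89)*I)^3
  Res(f, sqrt(89)*I) = g'(sqrt(89)*I) = -3*sqrt(89)*I/15842

∫_{-∞}^{∞} f(x) dx = 2πi · (-3*sqrt(89)*I/15842) = 3*sqrt(89)*pi/7921

Final answer: 3*sqrt(89)*pi/7921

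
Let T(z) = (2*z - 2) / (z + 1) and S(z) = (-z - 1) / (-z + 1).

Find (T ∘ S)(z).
(T ∘ S)(z) = T(S(z)) = ((2)*S(z) + (-2))/((1)*S(z) + (1)). Multiply numerator and denominator by -z + 1:
  numerator:   (2)*(-z - 1) + (-2)*(-z + 1) = -4
  denominator: (1)*(-z - 1) + (1)*(-z + 1) = -2*z
(T ∘ S)(z) = -4/(-2*z) = 2/(z)

Final answer: 2/(z)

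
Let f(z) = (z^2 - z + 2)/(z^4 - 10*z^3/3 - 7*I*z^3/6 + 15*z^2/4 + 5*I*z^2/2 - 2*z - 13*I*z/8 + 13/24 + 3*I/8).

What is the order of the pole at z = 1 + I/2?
Factor the denominator:
  z^4 - 10*z^3/3 - 7*I*z^3/6 + 15*z^2/4 + 5*I*z^2/2 - 2*z - 13*I*z/8 + 13/24 + 3*I/8 = (z - 1 - I/2)^3*(z - 1/3 + I/3)

The numerator P(z) = z^2 - z + 2 has P(1 + I/2) = 7/4 + I/2 ≠ 0, so no factor of (z - 1 - I/2) cancels.
Near z = 1 + I/2 we can therefore write f(z) = g(z)/(z - 1 - I/2)^3 with g analytic at 1 + I/2 and g(1 + I/2) ≠ 0 (g is the numerator divided by the remaining denominator factors).

Hence z = 1 + I/2 is a pole of order 3.

Final answer: 3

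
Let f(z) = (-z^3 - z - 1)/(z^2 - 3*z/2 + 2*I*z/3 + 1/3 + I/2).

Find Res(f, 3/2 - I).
Write f(z) = P(z)/Q(z) with P(z) = -z^3 - z - 1 and Q(z) = z^2 - 3*z/2 + 2*I*z/3 + 1/3 + I/2.
The denominator factors as Q(z) = (z - 3/2 + I)*(z - I/3), so z = 3/2 - I is a simple zero of Q and P is analytic there; z = 3/2 - I is therefore a simple pole and
  Res(f, z₀) = P(z₀)/Q'(z₀).

Q'(z) = 2*z - 3/2 + 2*I/3, so Q'(3/2 - I) = 3/2 - 4*I/3.
P(3/2 - I) = -11/8 + 27*I/4.

Res(f, 3/2 - I) = (-11/8 + 27*I/4)/(3/2 - 4*I/3) = -1593/580 + 597*I/290

Final answer: -1593/580 + 597*I/290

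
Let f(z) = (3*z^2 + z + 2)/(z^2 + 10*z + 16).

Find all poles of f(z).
The singularities of f are the zeros of the denominator. Factoring,
  z^2 + 10*z + 16 = (z + 8)*(z + 2)
so the candidates are z = -8, z = -2.

Check the numerator P(z) = 3*z^2 + z + 2 at each one:
  P(-8) = 186 ≠ 0, so z = -8 is a (simple) pole.
  P(-2) = 12 ≠ 0, so z = -2 is a (simple) pole.

Poles of f: {-8, -2}

Final answer: {-8, -2}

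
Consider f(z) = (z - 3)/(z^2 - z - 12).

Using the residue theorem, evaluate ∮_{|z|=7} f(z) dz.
By the residue theorem, ∮_C f(z) dz = 2πi · (sum of the residues of f at the poles inside |z| = 7).

The denominator factors as (z - 4)*(z + 3), so the singularities of f are simple poles at z = 4, z = -3.
  |4|² = 16 < 49 = 7², so this pole is inside the contour.
  |-3|² = 9 < 49 = 7², so this pole is inside the contour.

With P(z) = z - 3 and Q(z) = z^2 - z - 12, each pole is simple, so Res(f, z₀) = P(z₀)/Q'(z₀) with Q'(z) = 2*z - 1.
  Res(f, 4) = P(4)/Q'(4) = (1)/(7) = 1/7
  Res(f, -3) = P(-3)/Q'(-3) = (-6)/(-7) = 6/7

Sum of residues inside C: 1
∮_C f(z) dz = 2πi · (1) = 2*I*pi

Final answer: 2*I*pi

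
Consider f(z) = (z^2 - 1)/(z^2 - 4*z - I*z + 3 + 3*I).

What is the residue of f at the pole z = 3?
Write f(z) = P(z)/Q(z) with P(z) = z^2 - 1 and Q(z) = z^2 - 4*z - I*z + 3 + 3*I.
The denominator factors as Q(z) = (z - 1 - I)*(z - 3), so z = 3 is a simple zero of Q and P is analytic there; z = 3 is therefore a simple pole and
  Res(f, z₀) = P(z₀)/Q'(z₀).

Q'(z) = 2*z - 4 - I, so Q'(3) = 2 - I.
P(3) = 8.

Res(f, 3) = (8)/(2 - I) = 16/5 + 8*I/5

Final answer: 16/5 + 8*I/5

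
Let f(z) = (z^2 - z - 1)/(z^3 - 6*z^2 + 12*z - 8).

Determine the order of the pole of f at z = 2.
Factor the denominator:
  z^3 - 6*z^2 + 12*z - 8 = (z - 2)^3

The numerator P(z) = z^2 - z - 1 has P(2) = 1 ≠ 0, so no factor of (z - 2) cancels.
Near z = 2 we can therefore write f(z) = g(z)/(z - 2)^3 with g analytic at 2 and g(2) ≠ 0 (g is just the numerator).

Hence z = 2 is a pole of order 3.

Final answer: 3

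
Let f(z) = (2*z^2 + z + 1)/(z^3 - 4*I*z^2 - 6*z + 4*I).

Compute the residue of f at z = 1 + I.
Write f(z) = P(z)/Q(z) with P(z) = 2*z^2 + z + 1 and Q(z) = z^3 - 4*I*z^2 - 6*z + 4*I.
The denominator factors as Q(z) = (z - 2*I)*(z + 1 - I)*(z - 1 - I), so z = 1 + I is a simple zero of Q and P is analytic there; z = 1 + I is therefore a simple pole and
  Res(f, z₀) = P(z₀)/Q'(z₀).

Q'(z) = 3*z^2 - 8*I*z - 6, so Q'(1 + I) = 2 - 2*I.
P(1 + I) = 2 + 5*I.

Res(f, 1 + I) = (2 + 5*I)/(2 - 2*I) = -3/4 + 7*I/4

Final answer: -3/4 + 7*I/4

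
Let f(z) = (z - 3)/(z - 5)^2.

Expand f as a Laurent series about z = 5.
Put w = z - (5), i.e. z = w + 5. The denominator is w^2, so it suffices to rewrite the numerator in powers of w.

P(z) = z - 3
P(w + 5) = 2 + w

Dividing each term by w^2:
  f = 2/w^2 + 1/w

Substituting back w = z - 5:
  f(z) = 2/(z - 5)^2 + 1/(z - 5)

The series is finite because the numerator is a polynomial; the negative powers form the principal part, and the coefficient of 1/(z - 5) gives Res(f, 5) = 1.

Final answer: 2/(z - 5)^2 + 1/(z - 5)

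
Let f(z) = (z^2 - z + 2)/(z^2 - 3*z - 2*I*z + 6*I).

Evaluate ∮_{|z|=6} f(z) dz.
By the residue theorem, ∮_C f(z) dz = 2πi · (sum of the residues of f at the poles inside |z| = 6).

The denominator factors as (z - 2*I)*(z - 3), so the singularities of f are simple poles at z = 2*I, z = 3.
  |2*I|² = 4 < 36 = 6², so this pole is inside the contour.
  |3|² = 9 < 36 = 6², so this pole is inside the contour.

With P(z) = z^2 - z + 2 and Q(z) = z^2 - 3*z - 2*I*z + 6*I, each pole is simple, so Res(f, z₀) = P(z₀)/Q'(z₀) with Q'(z) = 2*z - 3 - 2*I.
  Res(f, 2*I) = P(2*I)/Q'(2*I) = (-2 - 2*I)/(-3 + 2*I) = 2/13 + 10*I/13
  Res(f, 3) = P(3)/Q'(3) = (8)/(3 - 2*I) = 24/13 + 16*I/13

Sum of residues inside C: 2 + 2*I
∮_C f(z) dz = 2πi · (2 + 2*I) = pi*(-4 + 4*I)

Final answer: pi*(-4 + 4*I)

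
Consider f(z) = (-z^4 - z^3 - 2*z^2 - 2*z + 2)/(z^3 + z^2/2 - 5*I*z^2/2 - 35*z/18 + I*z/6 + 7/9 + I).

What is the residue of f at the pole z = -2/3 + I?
Write f(z) = P(z)/Q(z) with P(z) = -z^4 - z^3 - 2*z^2 - 2*z + 2 and Q(z) = z^3 + z^2/2 - 5*I*z^2/2 - 35*z/18 + I*z/6 + 7/9 + I.
The denominator factors as Q(z) = (z + 2/3 - I)*(z + 1/2 - 3*I/2)*(z - 2/3), so z = -2/3 + I is a simple zero of Q and P is analytic there; z = -2/3 + I is therefore a simple pole and
  Res(f, z₀) = P(z₀)/Q'(z₀).

Q'(z) = 3*z^2 + z - 5*I*z - 35/18 + I/6, so Q'(-2/3 + I) = 13/18 + I/2.
P(-2/3 + I) = 341/81 - 31*I/27.

Res(f, -2/3 + I) = (341/81 - 31*I/27)/(13/18 + I/2) = 3596/1125 - 1426*I/375

Final answer: 3596/1125 - 1426*I/375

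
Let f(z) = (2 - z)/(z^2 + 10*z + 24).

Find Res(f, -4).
Write f(z) = P(z)/Q(z) with P(z) = 2 - z and Q(z) = z^2 + 10*z + 24.
The denominator factors as Q(z) = (z + 4)*(z + 6), so z = -4 is a simple zero of Q and P is analytic there; z = -4 is therefore a simple pole and
  Res(f, z₀) = P(z₀)/Q'(z₀).

Q'(z) = 2*z + 10, so Q'(-4) = 2.
P(-4) = 6.

Res(f, -4) = (6)/(2) = 3

Final answer: 3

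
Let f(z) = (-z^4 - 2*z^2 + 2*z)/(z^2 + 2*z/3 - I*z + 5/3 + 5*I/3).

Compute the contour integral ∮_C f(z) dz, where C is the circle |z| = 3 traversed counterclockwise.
pi*(22/9 - 212*I/27)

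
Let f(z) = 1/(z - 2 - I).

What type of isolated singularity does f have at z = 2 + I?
Write f(z) = g(z)/(z - 2 - I) with g(z) = 1.
g is entire and g(2 + I) = 1 ≠ 0, so no factor of (z - 2 - I) cancels: the Laurent expansion of f about z = 2 + I starts at the power -1, i.e. lim_{z→z₀} (z - z₀) f(z) = 1 is finite and nonzero.
So z = 2 + I is a pole of order 1.

Final answer: pole of order 1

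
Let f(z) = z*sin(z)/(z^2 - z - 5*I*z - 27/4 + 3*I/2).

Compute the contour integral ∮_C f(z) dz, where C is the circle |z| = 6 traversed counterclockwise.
By the residue theorem, ∮_C f(z) dz = 2πi · (sum of the residues of f at the poles inside |z| = 6).

The denominator factors as (z + 1/2 - 2*I)*(z - 3/2 - 3*I), so the singularities of f are simple poles at z = -1/2 + 2*I, z = 3/2 + 3*I.
  |-1/2 + 2*I|² = 17/4 < 36 = 6², so this pole is inside the contour.
  |3/2 + 3*I|² = 45/4 < 36 = 6², so this pole is inside the contour.

With P(z) = z*sin(z) and Q(z) = z^2 - z - 5*I*z - 27/4 + 3*I/2, each pole is simple, so Res(f, z₀) = P(z₀)/Q'(z₀) with Q'(z) = 2*z - 1 - 5*I.
  Res(f, -1/2 + 2*I) = P(-1/2 + 2*I)/Q'(-1/2 + 2*I) = ((1/2 - 2*I)*sin(1/2 - 2*I))/(-2 - I) = (1/5 + 9*I/10)*sin(1/2 - 2*I)
  Res(f, 3/2 + 3*I) = P(3/2 + 3*I)/Q'(3/2 + 3*I) = ((3/2 + 3*I)*sin(3/2 + 3*I))/(2 + I) = (6/5 + 9*I/10)*sin(3/2 + 3*I)

Sum of residues inside C: (1/5 + 9*I/10)*sin(1/2 - 2*I) + (6/5 + 9*I/10)*sin(3/2 + 3*I)
∮_C f(z) dz = 2πi · ((1/5 + 9*I/10)*sin(1/2 - 2*I) + (6/5 + 9*I/10)*sin(3/2 + 3*I)) = pi*(-9/5 + 2*I/5)*sin(1/2 - 2*I) + pi*(-9/5 + 12*I/5)*sin(3/2 + 3*I)

Final answer: pi*(-9/5 + 2*I/5)*sin(1/2 - 2*I) + pi*(-9/5 + 12*I/5)*sin(3/2 + 3*I)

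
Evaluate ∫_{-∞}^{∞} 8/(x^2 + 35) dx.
8*sqrt(35)*pi/35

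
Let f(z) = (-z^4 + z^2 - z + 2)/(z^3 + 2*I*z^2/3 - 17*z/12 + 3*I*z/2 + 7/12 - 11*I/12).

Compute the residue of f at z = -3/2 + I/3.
Write f(z) = P(z)/Q(z) with P(z) = -z^4 + z^2 - z + 2 and Q(z) = z^3 + 2*I*z^2/3 - 17*z/12 + 3*I*z/2 + 7/12 - 11*I/12.
The denominator factors as Q(z) = (z - 1 + I)*(z - 1/2)*(z + 3/2 - I/3), so z = -3/2 + I/3 is a simple zero of Q and P is analytic there; z = -3/2 + I/3 is therefore a simple pole and
  Res(f, z₀) = P(z₀)/Q'(z₀).

Q'(z) = 3*z^2 + 4*I*z/3 - 17/12 + 3*I/2, so Q'(-3/2 + I/3) = 41/9 - 7*I/2.
P(-3/2 + I/3) = 2675/1296 + 53*I/18.

Res(f, -3/2 + I/3) = (2675/1296 + 53*I/18)/(41/9 - 7*I/2) = -10529/384948 + 53493*I/85544

Final answer: -10529/384948 + 53493*I/85544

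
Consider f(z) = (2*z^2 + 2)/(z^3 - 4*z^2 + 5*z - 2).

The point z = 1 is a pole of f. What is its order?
2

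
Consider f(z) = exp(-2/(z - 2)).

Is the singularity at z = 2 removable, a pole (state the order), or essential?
essential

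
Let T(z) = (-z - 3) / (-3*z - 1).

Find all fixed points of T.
T(z) = z means -z - 3 = z*(-3*z - 1), i.e.
  3 - 3*z^2 = 0.
Discriminant: (0)^2 - 4*(-3)*(3) = 36, so the roots are real.
  z = (0 ± sqrt(36))/(2*(-3))
Fixed points: {-1, 1}

Final answer: {-1, 1}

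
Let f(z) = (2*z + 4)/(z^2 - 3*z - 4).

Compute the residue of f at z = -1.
Write f(z) = P(z)/Q(z) with P(z) = 2*z + 4 and Q(z) = z^2 - 3*z - 4.
The denominator factors as Q(z) = (z - 4)*(z + 1), so z = -1 is a simple zero of Q and P is analytic there; z = -1 is therefore a simple pole and
  Res(f, z₀) = P(z₀)/Q'(z₀).

Q'(z) = 2*z - 3, so Q'(-1) = -5.
P(-1) = 2.

Res(f, -1) = (2)/(-5) = -2/5

Final answer: -2/5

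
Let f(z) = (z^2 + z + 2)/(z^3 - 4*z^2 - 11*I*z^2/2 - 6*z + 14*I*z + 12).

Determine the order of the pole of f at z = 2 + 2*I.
Factor the denominator:
  z^3 - 4*z^2 - 11*I*z^2/2 - 6*z + 14*I*z + 12 = (z - 2 - 2*I)^2*(z - 3*I/2)

The numerator P(z) = z^2 + z + 2 has P(2 + 2*I) = 4 + 10*I ≠ 0, so no factor of (z - 2 - 2*I) cancels.
Near z = 2 + 2*I we can therefore write f(z) = g(z)/(z - 2 - 2*I)^2 with g analytic at 2 + 2*I and g(2 + 2*I) ≠ 0 (g is the numerator divided by the remaining denominator factors).

Hence z = 2 + 2*I is a pole of order 2.

Final answer: 2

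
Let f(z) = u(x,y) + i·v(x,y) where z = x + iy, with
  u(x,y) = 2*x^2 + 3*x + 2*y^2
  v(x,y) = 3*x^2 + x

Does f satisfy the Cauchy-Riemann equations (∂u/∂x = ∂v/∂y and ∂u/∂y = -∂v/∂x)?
∂u/∂x = 4*x + 3
∂v/∂y = 0
∂u/∂y = 4*y
∂v/∂x = 6*x + 1
∂u/∂x ≠ ∂v/∂y and ∂u/∂y ≠ -∂v/∂x; the Cauchy-Riemann equations are not satisfied, so f is not analytic.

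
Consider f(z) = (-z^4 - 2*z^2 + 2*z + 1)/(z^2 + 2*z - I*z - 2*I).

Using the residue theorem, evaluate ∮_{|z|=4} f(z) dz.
By the residue theorem, ∮_C f(z) dz = 2πi · (sum of the residues of f at the poles inside |z| = 4).

The denominator factors as (z + 2)*(z - I), so the singularities of f are simple poles at z = -2, z = I.
  |-2|² = 4 < 16 = 4², so this pole is inside the contour.
  |I|² = 1 < 16 = 4², so this pole is inside the contour.

With P(z) = -z^4 - 2*z^2 + 2*z + 1 and Q(z) = z^2 + 2*z - I*z - 2*I, each pole is simple, so Res(f, z₀) = P(z₀)/Q'(z₀) with Q'(z) = 2*z + 2 - I.
  Res(f, -2) = P(-2)/Q'(-2) = (-27)/(-2 - I) = 54/5 - 27*I/5
  Res(f, I) = P(I)/Q'(I) = (2 + 2*I)/(2 + I) = 6/5 + 2*I/5

Sum of residues inside C: 12 - 5*I
∮_C f(z) dz = 2πi · (12 - 5*I) = pi*(10 + 24*I)

Final answer: pi*(10 + 24*I)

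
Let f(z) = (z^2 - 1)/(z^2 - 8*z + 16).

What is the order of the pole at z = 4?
2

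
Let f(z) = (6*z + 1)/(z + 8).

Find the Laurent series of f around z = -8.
-47/(z + 8) + 6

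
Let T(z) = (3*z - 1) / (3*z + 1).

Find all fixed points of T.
T(z) = z means 3*z - 1 = z*(3*z + 1), i.e.
  3*z^2 - 2*z + 1 = 0.
Discriminant: (-2)^2 - 4*(3)*(1) = -8, so the roots are complex conjugates.
  z = (2 ± I*sqrt(8))/(2*(3))
Fixed points: {1/3 - sqrt(2)*I/3, 1/3 + sqrt(2)*I/3}

Final answer: {1/3 - sqrt(2)*I/3, 1/3 + sqrt(2)*I/3}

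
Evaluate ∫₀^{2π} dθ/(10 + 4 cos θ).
Let J = ∫₀^{2π} dθ/(10 + 4 cos θ).
Put z = e^{iθ}: then cos θ = (z + 1/z)/2, dθ = dz/(iz), and z runs once counterclockwise around |z| = 1:
  J = ∮_{|z|=1} 1/(10 + 4*(z + 1/z)/2) · dz/(iz) = (2/i) ∮_{|z|=1} dz/(4*z^2 + 20*z + 4).
The roots of 4*z^2 + 20*z + 4 are z = (-10 ± sqrt(10^2 - 4^2))/4, with sqrt(84) = 2*sqrt(21); their product is 1, so only z₊ = -5/2 + sqrt(21)/2 lies inside the unit circle (z₋ = -5/2 - sqrt(21)/2 lies outside).
z₊ is a simple zero of q(z) = 4*z^2 + 20*z + 4, so Res(1/q, z₊) = 1/q'(z₊) with q'(z) = 8*z + 20; and q'(z₊) = 4*(z₊ - z₋) = 4*sqrt(21).
Therefore J = (2/i) · 2πi · 1/(4*sqrt(21)) = 2*pi/(2*sqrt(21)) = sqrt(21)*pi/21

Final answer: sqrt(21)*pi/21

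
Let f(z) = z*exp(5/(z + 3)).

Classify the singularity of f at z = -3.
essential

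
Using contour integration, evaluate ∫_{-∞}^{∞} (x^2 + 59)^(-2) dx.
sqrt(59)*pi/6962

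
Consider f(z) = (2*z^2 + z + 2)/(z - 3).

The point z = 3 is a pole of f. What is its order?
Factor the denominator:
  z - 3 = (z - 3)

The numerator P(z) = 2*z^2 + z + 2 has P(3) = 23 ≠ 0, so no factor of (z - 3) cancels.
Near z = 3 we can therefore write f(z) = g(z)/(z - 3) with g analytic at 3 and g(3) ≠ 0 (g is just the numerator).

Hence z = 3 is a pole of order 1.

Final answer: 1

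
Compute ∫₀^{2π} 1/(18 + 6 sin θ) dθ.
Call the integral J. The integrand is 2π-periodic and we integrate over a full period, so shifting θ does not change the value (θ → θ + π/2 turns sin θ into cos θ). Hence
  J = ∫₀^{2π} dθ/(18 + 6 cos θ).
Put z = e^{iθ}: then cos θ = (z + 1/z)/2, dθ = dz/(iz), and z runs once counterclockwise around |z| = 1:
  J = ∮_{|z|=1} 1/(18 + 6*(z + 1/z)/2) · dz/(iz) = (2/i) ∮_{|z|=1} dz/(6*z^2 + 36*z + 6).
The roots of 6*z^2 + 36*z + 6 are z = (-18 ± sqrt(18^2 - 6^2))/6, with sqrt(288) = 12*sqrt(2); their product is 1, so only z₊ = -3 + 2*sqrt(2) lies inside the unit circle (z₋ = -3 - 2*sqrt(2) lies outside).
z₊ is a simple zero of q(z) = 6*z^2 + 36*z + 6, so Res(1/q, z₊) = 1/q'(z₊) with q'(z) = 12*z + 36; and q'(z₊) = 6*(z₊ - z₋) = 24*sqrt(2).
Therefore J = (2/i) · 2πi · 1/(24*sqrt(2)) = 2*pi/(12*sqrt(2)) = sqrt(2)*pi/12

Final answer: sqrt(2)*pi/12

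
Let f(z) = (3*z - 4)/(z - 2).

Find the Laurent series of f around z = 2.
Put w = z - (2), i.e. z = w + 2. The denominator is w, so it suffices to rewrite the numerator in powers of w.

P(z) = 3*z - 4
P(w + 2) = 2 + 3*w

Dividing each term by w:
  f = 2/w + 3

Substituting back w = z - 2:
  f(z) = 2/(z - 2) + 3

The series is finite because the numerator is a polynomial; the negative powers form the principal part, and the coefficient of 1/(z - 2) gives Res(f, 2) = 2.

Final answer: 2/(z - 2) + 3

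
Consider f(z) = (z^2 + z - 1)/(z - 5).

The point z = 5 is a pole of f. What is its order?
Factor the denominator:
  z - 5 = (z - 5)

The numerator P(z) = z^2 + z - 1 has P(5) = 29 ≠ 0, so no factor of (z - 5) cancels.
Near z = 5 we can therefore write f(z) = g(z)/(z - 5) with g analytic at 5 and g(5) ≠ 0 (g is just the numerator).

Hence z = 5 is a pole of order 1.

Final answer: 1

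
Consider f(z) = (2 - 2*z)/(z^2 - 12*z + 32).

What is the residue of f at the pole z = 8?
Write f(z) = P(z)/Q(z) with P(z) = 2 - 2*z and Q(z) = z^2 - 12*z + 32.
The denominator factors as Q(z) = (z - 8)*(z - 4), so z = 8 is a simple zero of Q and P is analytic there; z = 8 is therefore a simple pole and
  Res(f, z₀) = P(z₀)/Q'(z₀).

Q'(z) = 2*z - 12, so Q'(8) = 4.
P(8) = -14.

Res(f, 8) = (-14)/(4) = -7/2

Final answer: -7/2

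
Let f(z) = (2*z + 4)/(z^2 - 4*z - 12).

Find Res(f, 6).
Write f(z) = P(z)/Q(z) with P(z) = 2*z + 4 and Q(z) = z^2 - 4*z - 12.
The denominator factors as Q(z) = (z - 6)*(z + 2), so z = 6 is a simple zero of Q and P is analytic there; z = 6 is therefore a simple pole and
  Res(f, z₀) = P(z₀)/Q'(z₀).

Q'(z) = 2*z - 4, so Q'(6) = 8.
P(6) = 16.

Res(f, 6) = (16)/(8) = 2

Final answer: 2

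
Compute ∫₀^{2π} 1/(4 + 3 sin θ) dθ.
2*sqrt(7)*pi/7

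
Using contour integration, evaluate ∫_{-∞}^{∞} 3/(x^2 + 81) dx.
pi/3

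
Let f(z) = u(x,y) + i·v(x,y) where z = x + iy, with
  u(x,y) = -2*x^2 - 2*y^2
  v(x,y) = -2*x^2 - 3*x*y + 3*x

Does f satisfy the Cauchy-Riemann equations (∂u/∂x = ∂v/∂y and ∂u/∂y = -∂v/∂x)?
∂u/∂x = -4*x
∂v/∂y = -3*x
∂u/∂y = -4*y
∂v/∂x = -4*x - 3*y + 3
∂u/∂x ≠ ∂v/∂y and ∂u/∂y ≠ -∂v/∂x; the Cauchy-Riemann equations are not satisfied, so f is not analytic.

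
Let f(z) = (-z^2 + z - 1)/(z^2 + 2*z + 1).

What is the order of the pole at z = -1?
2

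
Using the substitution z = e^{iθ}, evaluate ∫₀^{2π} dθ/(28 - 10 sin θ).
sqrt(19)*pi/57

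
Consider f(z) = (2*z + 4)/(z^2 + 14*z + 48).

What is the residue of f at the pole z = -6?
-4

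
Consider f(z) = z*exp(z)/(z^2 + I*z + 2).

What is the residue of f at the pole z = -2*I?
Write f(z) = P(z)/Q(z) with P(z) = z*exp(z) and Q(z) = z^2 + I*z + 2.
The denominator factors as Q(z) = (z - I)*(z + 2*I), so z = -2*I is a simple zero of Q and P is analytic there; z = -2*I is therefore a simple pole and
  Res(f, z₀) = P(z₀)/Q'(z₀).

Q'(z) = 2*z + I, so Q'(-2*I) = -3*I.
P(-2*I) = -2*I*exp(-2*I).

Res(f, -2*I) = (-2*I*exp(-2*I))/(-3*I) = 2*exp(-2*I)/3

Final answer: 2*exp(-2*I)/3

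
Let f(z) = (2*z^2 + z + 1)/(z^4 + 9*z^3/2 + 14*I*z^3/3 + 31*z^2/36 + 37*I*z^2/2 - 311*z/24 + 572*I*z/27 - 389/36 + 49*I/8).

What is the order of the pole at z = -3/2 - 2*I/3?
Factor the denominator:
  z^4 + 9*z^3/2 + 14*I*z^3/3 + 31*z^2/36 + 37*I*z^2/2 - 311*z/24 + 572*I*z/27 - 389/36 + 49*I/8 = (z + 3/2 + 2*I/3)^2*(z + 3*I)*(z + 3/2 + I/3)

The numerator P(z) = 2*z^2 + z + 1 has P(-3/2 - 2*I/3) = 28/9 + 10*I/3 ≠ 0, so no factor of (z + 3/2 + 2*I/3) cancels.
Near z = -3/2 - 2*I/3 we can therefore write f(z) = g(z)/(z + 3/2 + 2*I/3)^2 with g analytic at -3/2 - 2*I/3 and g(-3/2 - 2*I/3) ≠ 0 (g is the numerator divided by the remaining denominator factors).

Hence z = -3/2 - 2*I/3 is a pole of order 2.

Final answer: 2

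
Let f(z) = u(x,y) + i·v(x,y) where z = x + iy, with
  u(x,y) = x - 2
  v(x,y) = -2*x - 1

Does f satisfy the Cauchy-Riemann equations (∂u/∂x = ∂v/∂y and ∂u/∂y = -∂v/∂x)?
∂u/∂x = 1
∂v/∂y = 0
∂u/∂y = 0
∂v/∂x = -2
∂u/∂x ≠ ∂v/∂y and ∂u/∂y ≠ -∂v/∂x; the Cauchy-Riemann equations are not satisfied, so f is not analytic.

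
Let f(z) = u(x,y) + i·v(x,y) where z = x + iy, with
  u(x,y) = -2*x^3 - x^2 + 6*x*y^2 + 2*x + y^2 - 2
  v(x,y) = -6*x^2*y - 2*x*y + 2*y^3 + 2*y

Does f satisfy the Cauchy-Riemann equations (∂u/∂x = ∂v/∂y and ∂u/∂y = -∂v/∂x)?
∂u/∂x = -6*x^2 - 2*x + 6*y^2 + 2
∂v/∂y = -6*x^2 - 2*x + 6*y^2 + 2
∂u/∂y = 12*x*y + 2*y
∂v/∂x = -12*x*y - 2*y
∂u/∂x = ∂v/∂y and ∂u/∂y = -∂v/∂x hold identically; f is analytic.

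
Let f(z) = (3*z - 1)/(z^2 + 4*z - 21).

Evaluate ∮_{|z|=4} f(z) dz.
8*I*pi/5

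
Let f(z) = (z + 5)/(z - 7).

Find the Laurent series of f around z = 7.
12/(z - 7) + 1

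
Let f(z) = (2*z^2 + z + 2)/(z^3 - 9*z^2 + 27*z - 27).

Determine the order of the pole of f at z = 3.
Factor the denominator:
  z^3 - 9*z^2 + 27*z - 27 = (z - 3)^3

The numerator P(z) = 2*z^2 + z + 2 has P(3) = 23 ≠ 0, so no factor of (z - 3) cancels.
Near z = 3 we can therefore write f(z) = g(z)/(z - 3)^3 with g analytic at 3 and g(3) ≠ 0 (g is just the numerator).

Hence z = 3 is a pole of order 3.

Final answer: 3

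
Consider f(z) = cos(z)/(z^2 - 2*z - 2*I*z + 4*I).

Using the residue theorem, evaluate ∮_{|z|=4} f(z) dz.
pi*(1/2 - I/2)*cosh(2) + pi*(-1/2 + I/2)*cos(2)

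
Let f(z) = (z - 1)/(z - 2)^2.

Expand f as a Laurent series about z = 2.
Put w = z - (2), i.e. z = w + 2. The denominator is w^2, so it suffices to rewrite the numerator in powers of w.

P(z) = z - 1
P(w + 2) = 1 + w

Dividing each term by w^2:
  f = 1/w^2 + 1/w

Substituting back w = z - 2:
  f(z) = 1/(z - 2)^2 + 1/(z - 2)

The series is finite because the numerator is a polynomial; the negative powers form the principal part, and the coefficient of 1/(z - 2) gives Res(f, 2) = 1.

Final answer: 1/(z - 2)^2 + 1/(z - 2)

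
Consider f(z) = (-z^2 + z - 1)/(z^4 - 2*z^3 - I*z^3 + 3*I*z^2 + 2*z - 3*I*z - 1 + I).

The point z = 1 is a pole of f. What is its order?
Factor the denominator:
  z^4 - 2*z^3 - I*z^3 + 3*I*z^2 + 2*z - 3*I*z - 1 + I = (z - 1)^3*(z + 1 - I)

The numerator P(z) = -z^2 + z - 1 has P(1) = -1 ≠ 0, so no factor of (z - 1) cancels.
Near z = 1 we can therefore write f(z) = g(z)/(z - 1)^3 with g analytic at 1 and g(1) ≠ 0 (g is the numerator divided by the remaining denominator factors).

Hence z = 1 is a pole of order 3.

Final answer: 3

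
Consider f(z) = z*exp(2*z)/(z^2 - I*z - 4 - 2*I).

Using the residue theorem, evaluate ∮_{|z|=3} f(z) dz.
By the residue theorem, ∮_C f(z) dz = 2πi · (sum of the residues of f at the poles inside |z| = 3).

The denominator factors as (z - 2 - I)*(z + 2), so the singularities of f are simple poles at z = 2 + I, z = -2.
  |2 + I|² = 5 < 9 = 3², so this pole is inside the contour.
  |-2|² = 4 < 9 = 3², so this pole is inside the contour.

With P(z) = z*exp(2*z) and Q(z) = z^2 - I*z - 4 - 2*I, each pole is simple, so Res(f, z₀) = P(z₀)/Q'(z₀) with Q'(z) = 2*z - I.
  Res(f, 2 + I) = P(2 + I)/Q'(2 + I) = ((2 + I)*exp(4 + 2*I))/(4 + I) = (9/17 + 2*I/17)*exp(4 + 2*I)
  Res(f, -2) = P(-2)/Q'(-2) = (-2*exp(-4))/(-4 - I) = (8/17 - 2*I/17)*exp(-4)

Sum of residues inside C: (8/17 - 2*I/17)*exp(-4) + (9/17 + 2*I/17)*exp(4 + 2*I)
∮_C f(z) dz = 2πi · ((8/17 - 2*I/17)*exp(-4) + (9/17 + 2*I/17)*exp(4 + 2*I)) = pi*(-4/17 + 18*I/17)*exp(4 + 2*I) + pi*(4/17 + 16*I/17)*exp(-4)

Final answer: pi*(-4/17 + 18*I/17)*exp(4 + 2*I) + pi*(4/17 + 16*I/17)*exp(-4)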